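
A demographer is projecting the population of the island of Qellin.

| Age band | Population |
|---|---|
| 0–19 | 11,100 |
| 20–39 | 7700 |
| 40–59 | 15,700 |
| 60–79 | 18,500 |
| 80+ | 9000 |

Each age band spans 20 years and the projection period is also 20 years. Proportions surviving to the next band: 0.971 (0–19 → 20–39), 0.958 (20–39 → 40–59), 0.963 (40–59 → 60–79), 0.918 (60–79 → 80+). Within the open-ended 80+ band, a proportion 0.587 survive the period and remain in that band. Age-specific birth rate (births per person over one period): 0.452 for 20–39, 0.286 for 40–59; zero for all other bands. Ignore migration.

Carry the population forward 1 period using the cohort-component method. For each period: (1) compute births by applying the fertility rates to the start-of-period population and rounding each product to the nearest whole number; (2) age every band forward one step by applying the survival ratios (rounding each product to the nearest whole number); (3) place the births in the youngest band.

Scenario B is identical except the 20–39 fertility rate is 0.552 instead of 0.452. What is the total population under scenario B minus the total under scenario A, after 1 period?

770

Call the groups 1 to 5, youngest first.
Period 1.
Births: 7700 × 0.452 = 3480 ; 15700 × 0.286 = 4490 → 7970
Group 2: 11100 × 0.971 = 10778
Group 3: 7700 × 0.958 = 7377
Group 4: 15700 × 0.963 = 15119
Group 5: 18500 × 0.918 + 9000 × 0.587 = 16983 + 5283 = 22266
Population now: 0–19=7970, 20–39=10778, 40–59=7377, 60–79=15119, 80+=22266
Scenario A total after 1 period: 63510
Scenario B projection —
Period 1.
Births: 7700 × 0.552 = 4250 ; 15700 × 0.286 = 4490 → 8740
Group 2: 11100 × 0.971 = 10778
Group 3: 7700 × 0.958 = 7377
Group 4: 15700 × 0.963 = 15119
Group 5: 18500 × 0.918 + 9000 × 0.587 = 16983 + 5283 = 22266
Population now: 0–19=8740, 20–39=10778, 40–59=7377, 60–79=15119, 80+=22266
Scenario B total after 1 period: 64280
Difference B − A = 64280 − 63510 = 770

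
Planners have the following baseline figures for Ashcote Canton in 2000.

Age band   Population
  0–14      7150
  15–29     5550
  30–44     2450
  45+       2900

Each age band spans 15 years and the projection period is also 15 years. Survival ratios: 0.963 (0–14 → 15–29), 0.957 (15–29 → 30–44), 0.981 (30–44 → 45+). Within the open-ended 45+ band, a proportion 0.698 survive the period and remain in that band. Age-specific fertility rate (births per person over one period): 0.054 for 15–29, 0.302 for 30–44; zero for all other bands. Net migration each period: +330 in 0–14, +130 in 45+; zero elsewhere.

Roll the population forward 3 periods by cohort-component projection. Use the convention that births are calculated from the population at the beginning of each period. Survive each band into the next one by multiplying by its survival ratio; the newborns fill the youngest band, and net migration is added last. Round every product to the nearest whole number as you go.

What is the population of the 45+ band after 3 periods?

12542

— Period 1 —
Births: 5550 * 0.054 = 300, 2450 * 0.302 = 740 — total 1040
15–29: 7150 * 0.963 = 6885
30–44: 5550 * 0.957 = 5311
45+: 2450 * 0.981 + 2900 * 0.698 = 2403 + 2024 = 4427
Net migration: 0–14 + 330 → 1370; 45+ + 130 → 4557
→ [1370, 6885, 5311, 4557]
— Period 2 —
Births: 6885 * 0.054 = 372, 5311 * 0.302 = 1604 — total 1976
15–29: 1370 * 0.963 = 1319
30–44: 6885 * 0.957 = 6589
45+: 5311 * 0.981 + 4557 * 0.698 = 5210 + 3181 = 8391
Net migration: 0–14 + 330 → 2306; 45+ + 130 → 8521
→ [2306, 1319, 6589, 8521]
— Period 3 —
Births: 1319 * 0.054 = 71, 6589 * 0.302 = 1990 — total 2061
15–29: 2306 * 0.963 = 2221
30–44: 1319 * 0.957 = 1262
45+: 6589 * 0.981 + 8521 * 0.698 = 6464 + 5948 = 12412
Net migration: 0–14 + 330 → 2391; 45+ + 130 → 12542
→ [2391, 2221, 1262, 12542]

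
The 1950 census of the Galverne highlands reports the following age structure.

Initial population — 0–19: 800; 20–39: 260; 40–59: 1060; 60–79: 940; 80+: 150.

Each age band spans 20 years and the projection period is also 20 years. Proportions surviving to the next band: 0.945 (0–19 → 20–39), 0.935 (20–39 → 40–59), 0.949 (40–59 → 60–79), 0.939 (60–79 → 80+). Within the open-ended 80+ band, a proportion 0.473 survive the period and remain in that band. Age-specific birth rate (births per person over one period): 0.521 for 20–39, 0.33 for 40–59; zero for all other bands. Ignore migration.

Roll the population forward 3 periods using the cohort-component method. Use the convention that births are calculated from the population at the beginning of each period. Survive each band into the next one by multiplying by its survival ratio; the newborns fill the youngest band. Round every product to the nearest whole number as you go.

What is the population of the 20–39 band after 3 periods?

448

Call the groups 1 to 5, youngest first.
[period 1]
Births: 260 × 0.521 = 135  |  1060 × 0.33 = 350 → 485
Group 2: 800 × 0.945 = 756
Group 3: 260 × 0.935 = 243
Group 4: 1060 × 0.949 = 1006
Group 5: 940 × 0.939 + 150 × 0.473 = 883 + 71 = 954
Population now: 0–19=485, 20–39=756, 40–59=243, 60–79=1006, 80+=954
[period 2]
Births: 756 × 0.521 = 394  |  243 × 0.33 = 80 → 474
Group 2: 485 × 0.945 = 458
Group 3: 756 × 0.935 = 707
Group 4: 243 × 0.949 = 231
Group 5: 1006 × 0.939 + 954 × 0.473 = 945 + 451 = 1396
Population now: 0–19=474, 20–39=458, 40–59=707, 60–79=231, 80+=1396
[period 3]
Births: 458 × 0.521 = 239  |  707 × 0.33 = 233 → 472
Group 2: 474 × 0.945 = 448
Group 3: 458 × 0.935 = 428
Group 4: 707 × 0.949 = 671
Group 5: 231 × 0.939 + 1396 × 0.473 = 217 + 660 = 877
Population now: 0–19=472, 20–39=448, 40–59=428, 60–79=671, 80+=877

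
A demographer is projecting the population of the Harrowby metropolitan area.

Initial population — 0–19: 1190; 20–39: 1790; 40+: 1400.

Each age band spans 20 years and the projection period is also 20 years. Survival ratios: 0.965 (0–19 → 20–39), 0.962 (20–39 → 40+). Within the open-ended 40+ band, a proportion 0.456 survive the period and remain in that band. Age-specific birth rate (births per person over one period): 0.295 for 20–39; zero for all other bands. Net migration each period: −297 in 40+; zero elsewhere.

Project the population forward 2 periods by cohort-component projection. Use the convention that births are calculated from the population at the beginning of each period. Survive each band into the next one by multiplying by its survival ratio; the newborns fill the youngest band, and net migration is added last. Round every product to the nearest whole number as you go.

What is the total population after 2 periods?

Period 1:
Births: 1790 × 0.295 = 528
20–39: 1190 × 0.965 = 1148
40+: 1790 × 0.962 + 1400 × 0.456 = 1722 + 638 = 2360
Net migration: 40+ − 297 → 2063
Giving 528 / 1148 / 2063.
Period 2:
Births: 1148 × 0.295 = 339
20–39: 528 × 0.965 = 510
40+: 1148 × 0.962 + 2063 × 0.456 = 1104 + 941 = 2045
Net migration: 40+ − 297 → 1748
Giving 339 / 510 / 1748.
Total after period 2: 339 + 510 + 1748 = 2597

2597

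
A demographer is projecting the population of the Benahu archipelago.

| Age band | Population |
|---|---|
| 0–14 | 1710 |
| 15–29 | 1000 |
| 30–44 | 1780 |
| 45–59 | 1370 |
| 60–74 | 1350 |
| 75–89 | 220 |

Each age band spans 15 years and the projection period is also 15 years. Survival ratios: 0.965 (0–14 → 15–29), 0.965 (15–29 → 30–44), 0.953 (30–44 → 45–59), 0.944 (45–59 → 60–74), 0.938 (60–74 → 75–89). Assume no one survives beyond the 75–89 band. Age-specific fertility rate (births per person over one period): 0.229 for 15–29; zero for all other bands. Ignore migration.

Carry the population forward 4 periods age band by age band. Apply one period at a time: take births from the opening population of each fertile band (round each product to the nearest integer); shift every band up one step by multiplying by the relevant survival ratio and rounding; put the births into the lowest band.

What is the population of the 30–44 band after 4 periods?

352

After projecting period 1:
Births: 1000 × 0.229 = 229
15–29: 1710 × 0.965 = 1650
30–44: 1000 × 0.965 = 965
45–59: 1780 × 0.953 = 1696
60–74: 1370 × 0.944 = 1293
75–89: 1350 × 0.938 = 1266
→ [229, 1650, 965, 1696, 1293, 1266]
After projecting period 2:
Births: 1650 × 0.229 = 378
15–29: 229 × 0.965 = 221
30–44: 1650 × 0.965 = 1592
45–59: 965 × 0.953 = 920
60–74: 1696 × 0.944 = 1601
75–89: 1293 × 0.938 = 1213
→ [378, 221, 1592, 920, 1601, 1213]
After projecting period 3:
Births: 221 × 0.229 = 51
15–29: 378 × 0.965 = 365
30–44: 221 × 0.965 = 213
45–59: 1592 × 0.953 = 1517
60–74: 920 × 0.944 = 868
75–89: 1601 × 0.938 = 1502
→ [51, 365, 213, 1517, 868, 1502]
After projecting period 4:
Births: 365 × 0.229 = 84
15–29: 51 × 0.965 = 49
30–44: 365 × 0.965 = 352
45–59: 213 × 0.953 = 203
60–74: 1517 × 0.944 = 1432
75–89: 868 × 0.938 = 814
→ [84, 49, 352, 203, 1432, 814]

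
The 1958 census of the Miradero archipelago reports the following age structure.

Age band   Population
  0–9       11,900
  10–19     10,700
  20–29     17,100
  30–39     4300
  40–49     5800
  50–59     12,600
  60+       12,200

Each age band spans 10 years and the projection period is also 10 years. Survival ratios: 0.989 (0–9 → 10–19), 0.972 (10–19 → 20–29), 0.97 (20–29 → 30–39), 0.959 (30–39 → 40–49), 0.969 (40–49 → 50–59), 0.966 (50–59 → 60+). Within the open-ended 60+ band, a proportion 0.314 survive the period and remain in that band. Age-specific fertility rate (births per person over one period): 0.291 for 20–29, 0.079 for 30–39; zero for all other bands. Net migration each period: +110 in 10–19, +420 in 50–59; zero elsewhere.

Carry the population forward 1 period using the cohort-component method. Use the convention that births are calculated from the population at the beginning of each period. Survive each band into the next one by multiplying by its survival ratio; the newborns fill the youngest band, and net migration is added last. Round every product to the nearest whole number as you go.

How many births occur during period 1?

5316

Numbering the groups 1..7 from youngest to oldest:
— Period 1 —
Births: 17100 × 0.291 = 4976  |  4300 × 0.079 = 340 — total 5316
Group 2: 11900 × 0.989 = 11769
Group 3: 10700 × 0.972 = 10400
Group 4: 17100 × 0.97 = 16587
Group 5: 4300 × 0.959 = 4124
Group 6: 5800 × 0.969 = 5620
Group 7: 12600 × 0.966 + 12200 × 0.314 = 12172 + 3831 = 16003
Net migration: Group 2 + 110 → 11879; Group 6 + 420 → 6040
Population now: 0–9=5316, 10–19=11879, 20–29=10400, 30–39=16587, 40–49=4124, 50–59=6040, 60+=16003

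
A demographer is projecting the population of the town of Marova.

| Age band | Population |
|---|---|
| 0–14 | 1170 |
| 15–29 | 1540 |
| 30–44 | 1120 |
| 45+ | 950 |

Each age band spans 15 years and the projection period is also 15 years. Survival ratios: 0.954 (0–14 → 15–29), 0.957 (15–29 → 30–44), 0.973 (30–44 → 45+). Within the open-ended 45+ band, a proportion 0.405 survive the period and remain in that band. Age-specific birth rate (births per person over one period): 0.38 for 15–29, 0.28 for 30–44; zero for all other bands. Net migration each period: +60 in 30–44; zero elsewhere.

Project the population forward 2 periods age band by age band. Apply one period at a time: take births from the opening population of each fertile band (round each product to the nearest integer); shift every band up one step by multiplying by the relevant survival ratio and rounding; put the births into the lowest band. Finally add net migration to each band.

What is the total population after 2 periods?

Let band 1 be 0–14 through band 4 = 45+.
— Period 1 —
Births: 1540 × 0.38 = 585 ; 1120 × 0.28 = 314 → total 899
Band 2: 1170 × 0.954 = 1116
Band 3: 1540 × 0.957 = 1474
Band 4: 1120 × 0.973 + 950 × 0.405 = 1090 + 385 = 1475
Net migration: Band 3 + 60 → 1534
Giving 899 / 1116 / 1534 / 1475.
— Period 2 —
Births: 1116 × 0.38 = 424 ; 1534 × 0.28 = 430 → total 854
Band 2: 899 × 0.954 = 858
Band 3: 1116 × 0.957 = 1068
Band 4: 1534 × 0.973 + 1475 × 0.405 = 1493 + 597 = 2090
Net migration: Band 3 + 60 → 1128
Giving 854 / 858 / 1128 / 2090.
Total after period 2: 854 + 858 + 1128 + 2090 = 4930

4930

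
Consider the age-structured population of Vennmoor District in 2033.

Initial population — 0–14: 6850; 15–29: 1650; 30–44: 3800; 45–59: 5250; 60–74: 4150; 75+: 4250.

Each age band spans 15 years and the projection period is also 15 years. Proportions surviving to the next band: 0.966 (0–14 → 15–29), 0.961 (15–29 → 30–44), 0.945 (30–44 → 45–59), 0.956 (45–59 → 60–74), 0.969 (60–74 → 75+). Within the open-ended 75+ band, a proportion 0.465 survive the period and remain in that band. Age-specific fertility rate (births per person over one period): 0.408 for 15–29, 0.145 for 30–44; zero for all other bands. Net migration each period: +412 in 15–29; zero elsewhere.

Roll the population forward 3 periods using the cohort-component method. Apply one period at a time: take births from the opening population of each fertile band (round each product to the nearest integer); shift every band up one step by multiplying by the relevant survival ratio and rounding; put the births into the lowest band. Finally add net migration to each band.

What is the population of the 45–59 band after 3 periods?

6383

Period 1:
Births: 1650 × 0.408 = 673 ; 3800 × 0.145 = 551 — total 1224
15–29: 6850 × 0.966 = 6617
30–44: 1650 × 0.961 = 1586
45–59: 3800 × 0.945 = 3591
60–74: 5250 × 0.956 = 5019
75+: 4150 × 0.969 + 4250 × 0.465 = 4021 + 1976 = 5997
Net migration: 15–29 + 412 → 7029
End of period: [1224, 7029, 1586, 3591, 5019, 5997]
Period 2:
Births: 7029 × 0.408 = 2868 ; 1586 × 0.145 = 230 — total 3098
15–29: 1224 × 0.966 = 1182
30–44: 7029 × 0.961 = 6755
45–59: 1586 × 0.945 = 1499
60–74: 3591 × 0.956 = 3433
75+: 5019 × 0.969 + 5997 × 0.465 = 4863 + 2789 = 7652
Net migration: 15–29 + 412 → 1594
End of period: [3098, 1594, 6755, 1499, 3433, 7652]
Period 3:
Births: 1594 × 0.408 = 650 ; 6755 × 0.145 = 979 — total 1629
15–29: 3098 × 0.966 = 2993
30–44: 1594 × 0.961 = 1532
45–59: 6755 × 0.945 = 6383
60–74: 1499 × 0.956 = 1433
75+: 3433 × 0.969 + 7652 × 0.465 = 3327 + 3558 = 6885
Net migration: 15–29 + 412 → 3405
End of period: [1629, 3405, 1532, 6383, 1433, 6885]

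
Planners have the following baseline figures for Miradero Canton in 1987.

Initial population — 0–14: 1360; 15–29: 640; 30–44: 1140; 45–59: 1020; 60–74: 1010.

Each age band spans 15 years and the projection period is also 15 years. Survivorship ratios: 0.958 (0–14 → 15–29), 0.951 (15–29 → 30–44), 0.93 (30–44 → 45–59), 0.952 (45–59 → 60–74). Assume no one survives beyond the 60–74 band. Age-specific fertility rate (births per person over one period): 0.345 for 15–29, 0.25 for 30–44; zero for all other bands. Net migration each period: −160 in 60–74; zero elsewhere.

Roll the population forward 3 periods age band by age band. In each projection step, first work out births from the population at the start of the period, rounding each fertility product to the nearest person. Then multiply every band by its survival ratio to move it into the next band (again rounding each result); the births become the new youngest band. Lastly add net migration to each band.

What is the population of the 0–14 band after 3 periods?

477

(Groups numbered youngest = 1 to oldest = 5.)
Period 1.
Births: 640 × 0.345 = 221 ; 1140 × 0.25 = 285 → 506
Group 2: 1360 × 0.958 = 1303
Group 3: 640 × 0.951 = 609
Group 4: 1140 × 0.93 = 1060
Group 5: 1020 × 0.952 = 971
Net migration: Group 5 − 160 → 811
Population now: 0–14=506, 15–29=1303, 30–44=609, 45–59=1060, 60–74=811
Period 2.
Births: 1303 × 0.345 = 450 ; 609 × 0.25 = 152 → 602
Group 2: 506 × 0.958 = 485
Group 3: 1303 × 0.951 = 1239
Group 4: 609 × 0.93 = 566
Group 5: 1060 × 0.952 = 1009
Net migration: Group 5 − 160 → 849
Population now: 0–14=602, 15–29=485, 30–44=1239, 45–59=566, 60–74=849
Period 3.
Births: 485 × 0.345 = 167 ; 1239 × 0.25 = 310 → 477
Group 2: 602 × 0.958 = 577
Group 3: 485 × 0.951 = 461
Group 4: 1239 × 0.93 = 1152
Group 5: 566 × 0.952 = 539
Net migration: Group 5 − 160 → 379
Population now: 0–14=477, 15–29=577, 30–44=461, 45–59=1152, 60–74=379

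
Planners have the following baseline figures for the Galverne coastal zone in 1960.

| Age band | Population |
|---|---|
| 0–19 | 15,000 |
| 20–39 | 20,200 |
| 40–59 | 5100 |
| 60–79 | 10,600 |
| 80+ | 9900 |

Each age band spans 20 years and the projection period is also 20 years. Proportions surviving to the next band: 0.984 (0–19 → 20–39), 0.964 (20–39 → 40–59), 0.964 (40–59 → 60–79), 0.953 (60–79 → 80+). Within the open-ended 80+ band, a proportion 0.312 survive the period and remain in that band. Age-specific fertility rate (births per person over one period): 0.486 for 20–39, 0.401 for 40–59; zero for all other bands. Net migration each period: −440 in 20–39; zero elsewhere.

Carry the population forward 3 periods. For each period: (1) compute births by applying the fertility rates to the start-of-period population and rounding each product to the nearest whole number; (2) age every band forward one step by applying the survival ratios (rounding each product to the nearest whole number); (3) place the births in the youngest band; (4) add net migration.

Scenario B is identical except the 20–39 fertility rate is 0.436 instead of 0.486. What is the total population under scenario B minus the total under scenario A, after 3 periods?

-2659

[period 1]
Births: 20200 × 0.486 = 9817  |  5100 × 0.401 = 2045 ⇒ total 11862
20–39: 15000 × 0.984 = 14760
40–59: 20200 × 0.964 = 19473
60–79: 5100 × 0.964 = 4916
80+: 10600 × 0.953 + 9900 × 0.312 = 10102 + 3089 = 13191
Net migration: 20–39 − 440 → 14320
→ [11862, 14320, 19473, 4916, 13191]
[period 2]
Births: 14320 × 0.486 = 6960  |  19473 × 0.401 = 7809 ⇒ total 14769
20–39: 11862 × 0.984 = 11672
40–59: 14320 × 0.964 = 13804
60–79: 19473 × 0.964 = 18772
80+: 4916 × 0.953 + 13191 × 0.312 = 4685 + 4116 = 8801
Net migration: 20–39 − 440 → 11232
→ [14769, 11232, 13804, 18772, 8801]
[period 3]
Births: 11232 × 0.486 = 5459  |  13804 × 0.401 = 5535 ⇒ total 10994
20–39: 14769 × 0.984 = 14533
40–59: 11232 × 0.964 = 10828
60–79: 13804 × 0.964 = 13307
80+: 18772 × 0.953 + 8801 × 0.312 = 17890 + 2746 = 20636
Net migration: 20–39 − 440 → 14093
→ [10994, 14093, 10828, 13307, 20636]
Scenario A total after 3 periods: 69858
Scenario B projection —
[period 1]
Births: 20200 × 0.436 = 8807  |  5100 × 0.401 = 2045 ⇒ total 10852
20–39: 15000 × 0.984 = 14760
40–59: 20200 × 0.964 = 19473
60–79: 5100 × 0.964 = 4916
80+: 10600 × 0.953 + 9900 × 0.312 = 10102 + 3089 = 13191
Net migration: 20–39 − 440 → 14320
→ [10852, 14320, 19473, 4916, 13191]
[period 2]
Births: 14320 × 0.436 = 6244  |  19473 × 0.401 = 7809 ⇒ total 14053
20–39: 10852 × 0.984 = 10678
40–59: 14320 × 0.964 = 13804
60–79: 19473 × 0.964 = 18772
80+: 4916 × 0.953 + 13191 × 0.312 = 4685 + 4116 = 8801
Net migration: 20–39 − 440 → 10238
→ [14053, 10238, 13804, 18772, 8801]
[period 3]
Births: 10238 × 0.436 = 4464  |  13804 × 0.401 = 5535 ⇒ total 9999
20–39: 14053 × 0.984 = 13828
40–59: 10238 × 0.964 = 9869
60–79: 13804 × 0.964 = 13307
80+: 18772 × 0.953 + 8801 × 0.312 = 17890 + 2746 = 20636
Net migration: 20–39 − 440 → 13388
→ [9999, 13388, 9869, 13307, 20636]
Scenario B total after 3 periods: 67199
Difference B − A = 67199 − 69858 = -2659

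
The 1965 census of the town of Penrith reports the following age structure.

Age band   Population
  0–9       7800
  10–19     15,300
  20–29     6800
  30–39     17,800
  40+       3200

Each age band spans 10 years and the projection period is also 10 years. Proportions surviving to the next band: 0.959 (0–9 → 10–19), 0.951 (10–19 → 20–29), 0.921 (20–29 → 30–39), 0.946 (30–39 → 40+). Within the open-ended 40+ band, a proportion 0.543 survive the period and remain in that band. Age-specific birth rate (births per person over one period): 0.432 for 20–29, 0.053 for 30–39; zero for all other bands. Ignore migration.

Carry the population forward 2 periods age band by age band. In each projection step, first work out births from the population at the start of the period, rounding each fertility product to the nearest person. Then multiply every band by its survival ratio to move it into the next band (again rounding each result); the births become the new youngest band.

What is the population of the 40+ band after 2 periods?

Period 1.
Births: 6800 * 0.432 = 2938, 17800 * 0.053 = 943 — total 3881
10–19: 7800 * 0.959 = 7480
20–29: 15300 * 0.951 = 14550
30–39: 6800 * 0.921 = 6263
40+: 17800 * 0.946 + 3200 * 0.543 = 16839 + 1738 = 18577
Giving 3881 / 7480 / 14550 / 6263 / 18577.
Period 2.
Births: 14550 * 0.432 = 6286, 6263 * 0.053 = 332 — total 6618
10–19: 3881 * 0.959 = 3722
20–29: 7480 * 0.951 = 7113
30–39: 14550 * 0.921 = 13401
40+: 6263 * 0.946 + 18577 * 0.543 = 5925 + 10087 = 16012
Giving 6618 / 3722 / 7113 / 13401 / 16012.

16012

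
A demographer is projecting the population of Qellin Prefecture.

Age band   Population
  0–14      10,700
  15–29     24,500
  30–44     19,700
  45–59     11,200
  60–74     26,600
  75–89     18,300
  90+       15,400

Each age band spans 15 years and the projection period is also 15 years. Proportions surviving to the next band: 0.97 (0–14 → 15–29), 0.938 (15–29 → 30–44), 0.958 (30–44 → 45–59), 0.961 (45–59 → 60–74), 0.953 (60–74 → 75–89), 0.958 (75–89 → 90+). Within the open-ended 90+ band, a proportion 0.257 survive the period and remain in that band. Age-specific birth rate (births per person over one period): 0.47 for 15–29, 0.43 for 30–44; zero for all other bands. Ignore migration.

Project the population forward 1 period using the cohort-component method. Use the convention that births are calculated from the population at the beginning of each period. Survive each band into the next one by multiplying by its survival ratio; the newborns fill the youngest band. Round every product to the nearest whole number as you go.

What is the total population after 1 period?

Period 1.
Births: 24500 × 0.47 = 11515, 19700 × 0.43 = 8471 → 19986
15–29: 10700 × 0.97 = 10379
30–44: 24500 × 0.938 = 22981
45–59: 19700 × 0.958 = 18873
60–74: 11200 × 0.961 = 10763
75–89: 26600 × 0.953 = 25350
90+: 18300 × 0.958 + 15400 × 0.257 = 17531 + 3958 = 21489
→ [19986, 10379, 22981, 18873, 10763, 25350, 21489]
Total after period 1: 19986 + 10379 + 22981 + 18873 + 10763 + 25350 + 21489 = 129821

129821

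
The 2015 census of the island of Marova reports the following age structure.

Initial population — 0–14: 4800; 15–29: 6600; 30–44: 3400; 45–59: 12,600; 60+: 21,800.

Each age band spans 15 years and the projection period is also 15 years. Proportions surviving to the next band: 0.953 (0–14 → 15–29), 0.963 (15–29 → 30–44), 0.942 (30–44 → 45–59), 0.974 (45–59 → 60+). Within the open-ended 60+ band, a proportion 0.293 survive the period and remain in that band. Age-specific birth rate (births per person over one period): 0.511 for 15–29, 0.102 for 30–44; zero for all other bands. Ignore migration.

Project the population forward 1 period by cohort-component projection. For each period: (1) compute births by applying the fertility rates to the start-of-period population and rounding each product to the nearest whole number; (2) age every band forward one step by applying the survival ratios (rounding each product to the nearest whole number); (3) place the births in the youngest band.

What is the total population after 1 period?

Let band 1 be 0–14 through band 5 = 60+.
Period 1:
Births: 6600 × 0.511 = 3373, 3400 × 0.102 = 347 → total 3720
Band 2: 4800 × 0.953 = 4574
Band 3: 6600 × 0.963 = 6356
Band 4: 3400 × 0.942 = 3203
Band 5: 12600 × 0.974 + 21800 × 0.293 = 12272 + 6387 = 18659
End of period: [3720, 4574, 6356, 3203, 18659]
Total after period 1: 3720 + 4574 + 6356 + 3203 + 18659 = 36512

36512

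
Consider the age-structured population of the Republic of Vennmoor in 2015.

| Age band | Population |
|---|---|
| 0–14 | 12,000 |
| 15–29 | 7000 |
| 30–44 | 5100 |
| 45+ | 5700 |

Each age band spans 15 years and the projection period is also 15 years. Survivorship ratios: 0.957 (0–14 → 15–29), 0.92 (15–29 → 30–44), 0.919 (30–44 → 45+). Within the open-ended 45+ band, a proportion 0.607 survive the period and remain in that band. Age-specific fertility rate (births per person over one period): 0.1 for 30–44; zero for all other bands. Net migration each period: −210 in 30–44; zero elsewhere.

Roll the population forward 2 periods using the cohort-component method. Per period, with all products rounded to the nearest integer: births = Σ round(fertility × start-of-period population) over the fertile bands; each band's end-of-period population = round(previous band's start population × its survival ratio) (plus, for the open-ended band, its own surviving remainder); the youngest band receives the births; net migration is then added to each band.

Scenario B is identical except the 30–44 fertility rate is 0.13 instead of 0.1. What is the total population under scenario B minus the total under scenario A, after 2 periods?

Numbering the bands 1..4 from youngest to oldest:
Period 1.
Births: 5100 * 0.1 = 510
Band 2: 12000 * 0.957 = 11484
Band 3: 7000 * 0.92 = 6440
Band 4: 5100 * 0.919 + 5700 * 0.607 = 4687 + 3460 = 8147
Net migration: Band 3 − 210 → 6230
Population now: 0–14=510, 15–29=11484, 30–44=6230, 45+=8147
Period 2.
Births: 6230 * 0.1 = 623
Band 2: 510 * 0.957 = 488
Band 3: 11484 * 0.92 = 10565
Band 4: 6230 * 0.919 + 8147 * 0.607 = 5725 + 4945 = 10670
Net migration: Band 3 − 210 → 10355
Population now: 0–14=623, 15–29=488, 30–44=10355, 45+=10670
Scenario A total after 2 periods: 22136
Scenario B projection —
Period 1.
Births: 5100 * 0.13 = 663
Band 2: 12000 * 0.957 = 11484
Band 3: 7000 * 0.92 = 6440
Band 4: 5100 * 0.919 + 5700 * 0.607 = 4687 + 3460 = 8147
Net migration: Band 3 − 210 → 6230
Population now: 0–14=663, 15–29=11484, 30–44=6230, 45+=8147
Period 2.
Births: 6230 * 0.13 = 810
Band 2: 663 * 0.957 = 634
Band 3: 11484 * 0.92 = 10565
Band 4: 6230 * 0.919 + 8147 * 0.607 = 5725 + 4945 = 10670
Net migration: Band 3 − 210 → 10355
Population now: 0–14=810, 15–29=634, 30–44=10355, 45+=10670
Scenario B total after 2 periods: 22469
Difference B − A = 22469 − 22136 = 333

333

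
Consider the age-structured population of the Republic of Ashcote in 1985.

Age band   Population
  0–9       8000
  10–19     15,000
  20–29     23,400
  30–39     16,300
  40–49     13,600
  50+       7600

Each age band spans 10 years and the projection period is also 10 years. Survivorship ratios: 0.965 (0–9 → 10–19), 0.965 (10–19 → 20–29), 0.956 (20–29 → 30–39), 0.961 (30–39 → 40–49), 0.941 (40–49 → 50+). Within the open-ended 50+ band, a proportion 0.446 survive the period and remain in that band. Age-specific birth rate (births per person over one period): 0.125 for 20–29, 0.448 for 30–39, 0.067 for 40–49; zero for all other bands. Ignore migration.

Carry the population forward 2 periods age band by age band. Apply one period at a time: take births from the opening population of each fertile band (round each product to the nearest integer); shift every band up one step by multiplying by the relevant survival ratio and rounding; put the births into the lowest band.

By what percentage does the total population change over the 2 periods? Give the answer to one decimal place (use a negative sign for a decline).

Call the bands 1 to 6, youngest first.
After projecting period 1:
Births: 23400 × 0.125 = 2925 ; 16300 × 0.448 = 7302 ; 13600 × 0.067 = 911 — total 11138
Band 2: 8000 × 0.965 = 7720
Band 3: 15000 × 0.965 = 14475
Band 4: 23400 × 0.956 = 22370
Band 5: 16300 × 0.961 = 15664
Band 6: 13600 × 0.941 + 7600 × 0.446 = 12798 + 3390 = 16188
Population now: 0–9=11138, 10–19=7720, 20–29=14475, 30–39=22370, 40–49=15664, 50+=16188
After projecting period 2:
Births: 14475 × 0.125 = 1809 ; 22370 × 0.448 = 10022 ; 15664 × 0.067 = 1049 — total 12880
Band 2: 11138 × 0.965 = 10748
Band 3: 7720 × 0.965 = 7450
Band 4: 14475 × 0.956 = 13838
Band 5: 22370 × 0.961 = 21498
Band 6: 15664 × 0.941 + 16188 × 0.446 = 14740 + 7220 = 21960
Population now: 0–9=12880, 10–19=10748, 20–29=7450, 30–39=13838, 40–49=21498, 50+=21960
Total: 83900 → 88374; change = 4474; percentage change = 5.3%

5.3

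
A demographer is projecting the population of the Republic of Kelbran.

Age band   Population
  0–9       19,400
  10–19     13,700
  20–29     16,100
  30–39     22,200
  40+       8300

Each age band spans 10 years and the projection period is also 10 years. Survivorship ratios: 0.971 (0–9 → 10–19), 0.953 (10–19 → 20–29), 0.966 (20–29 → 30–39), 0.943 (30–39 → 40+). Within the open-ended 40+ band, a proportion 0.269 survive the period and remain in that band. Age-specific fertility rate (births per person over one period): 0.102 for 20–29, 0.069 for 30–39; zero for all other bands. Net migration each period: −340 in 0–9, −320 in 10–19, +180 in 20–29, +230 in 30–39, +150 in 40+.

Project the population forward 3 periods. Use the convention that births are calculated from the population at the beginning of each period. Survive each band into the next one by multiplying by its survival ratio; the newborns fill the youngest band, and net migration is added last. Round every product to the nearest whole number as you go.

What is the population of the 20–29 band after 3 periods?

2498

Period 1:
Births: 16100 × 0.102 = 1642, 22200 × 0.069 = 1532 — total 3174
10–19: 19400 × 0.971 = 18837
20–29: 13700 × 0.953 = 13056
30–39: 16100 × 0.966 = 15553
40+: 22200 × 0.943 + 8300 × 0.269 = 20935 + 2233 = 23168
Net migration: 0–9 − 340 → 2834; 10–19 − 320 → 18517; 20–29 + 180 → 13236; 30–39 + 230 → 15783; 40+ + 150 → 23318
End of period: [2834, 18517, 13236, 15783, 23318]
Period 2:
Births: 13236 × 0.102 = 1350, 15783 × 0.069 = 1089 — total 2439
10–19: 2834 × 0.971 = 2752
20–29: 18517 × 0.953 = 17647
30–39: 13236 × 0.966 = 12786
40+: 15783 × 0.943 + 23318 × 0.269 = 14883 + 6273 = 21156
Net migration: 0–9 − 340 → 2099; 10–19 − 320 → 2432; 20–29 + 180 → 17827; 30–39 + 230 → 13016; 40+ + 150 → 21306
End of period: [2099, 2432, 17827, 13016, 21306]
Period 3:
Births: 17827 × 0.102 = 1818, 13016 × 0.069 = 898 — total 2716
10–19: 2099 × 0.971 = 2038
20–29: 2432 × 0.953 = 2318
30–39: 17827 × 0.966 = 17221
40+: 13016 × 0.943 + 21306 × 0.269 = 12274 + 5731 = 18005
Net migration: 0–9 − 340 → 2376; 10–19 − 320 → 1718; 20–29 + 180 → 2498; 30–39 + 230 → 17451; 40+ + 150 → 18155
End of period: [2376, 1718, 2498, 17451, 18155]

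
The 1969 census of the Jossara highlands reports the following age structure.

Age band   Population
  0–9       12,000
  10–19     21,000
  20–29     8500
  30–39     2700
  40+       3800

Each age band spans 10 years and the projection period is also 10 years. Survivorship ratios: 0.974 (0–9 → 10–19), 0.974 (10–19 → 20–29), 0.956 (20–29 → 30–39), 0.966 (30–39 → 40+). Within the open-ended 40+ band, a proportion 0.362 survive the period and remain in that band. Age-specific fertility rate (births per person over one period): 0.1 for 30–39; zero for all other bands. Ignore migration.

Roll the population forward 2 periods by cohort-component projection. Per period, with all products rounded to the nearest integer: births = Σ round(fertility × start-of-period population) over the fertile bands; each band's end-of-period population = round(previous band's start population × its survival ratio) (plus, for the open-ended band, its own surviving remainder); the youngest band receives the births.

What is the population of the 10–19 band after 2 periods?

Numbering the bands 1..5 from youngest to oldest:
— Period 1 —
Births: 2700 × 0.1 = 270
Band 2: 12000 × 0.974 = 11688
Band 3: 21000 × 0.974 = 20454
Band 4: 8500 × 0.956 = 8126
Band 5: 2700 × 0.966 + 3800 × 0.362 = 2608 + 1376 = 3984
Giving 270 / 11688 / 20454 / 8126 / 3984.
— Period 2 —
Births: 8126 × 0.1 = 813
Band 2: 270 × 0.974 = 263
Band 3: 11688 × 0.974 = 11384
Band 4: 20454 × 0.956 = 19554
Band 5: 8126 × 0.966 + 3984 × 0.362 = 7850 + 1442 = 9292
Giving 813 / 263 / 11384 / 19554 / 9292.

263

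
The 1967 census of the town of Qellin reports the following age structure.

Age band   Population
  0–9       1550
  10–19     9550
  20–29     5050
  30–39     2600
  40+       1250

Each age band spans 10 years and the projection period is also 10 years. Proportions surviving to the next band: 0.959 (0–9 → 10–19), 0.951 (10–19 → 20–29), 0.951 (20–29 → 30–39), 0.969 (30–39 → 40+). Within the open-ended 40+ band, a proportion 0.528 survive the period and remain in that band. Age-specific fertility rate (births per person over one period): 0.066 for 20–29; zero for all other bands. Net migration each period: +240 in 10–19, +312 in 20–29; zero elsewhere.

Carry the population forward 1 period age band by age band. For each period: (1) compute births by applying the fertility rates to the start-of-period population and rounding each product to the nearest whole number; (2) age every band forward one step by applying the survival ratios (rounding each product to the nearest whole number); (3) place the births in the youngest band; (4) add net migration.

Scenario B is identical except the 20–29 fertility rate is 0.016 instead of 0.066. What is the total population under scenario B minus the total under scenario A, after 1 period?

-252

Period 1:
Births: 5050 × 0.066 = 333
10–19: 1550 × 0.959 = 1486
20–29: 9550 × 0.951 = 9082
30–39: 5050 × 0.951 = 4803
40+: 2600 × 0.969 + 1250 × 0.528 = 2519 + 660 = 3179
Net migration: 10–19 + 240 → 1726; 20–29 + 312 → 9394
Giving 333 / 1726 / 9394 / 4803 / 3179.
Scenario A total after 1 period: 19435
Scenario B projection —
Period 1:
Births: 5050 × 0.016 = 81
10–19: 1550 × 0.959 = 1486
20–29: 9550 × 0.951 = 9082
30–39: 5050 × 0.951 = 4803
40+: 2600 × 0.969 + 1250 × 0.528 = 2519 + 660 = 3179
Net migration: 10–19 + 240 → 1726; 20–29 + 312 → 9394
Giving 81 / 1726 / 9394 / 4803 / 3179.
Scenario B total after 1 period: 19183
Difference B − A = 19183 − 19435 = -252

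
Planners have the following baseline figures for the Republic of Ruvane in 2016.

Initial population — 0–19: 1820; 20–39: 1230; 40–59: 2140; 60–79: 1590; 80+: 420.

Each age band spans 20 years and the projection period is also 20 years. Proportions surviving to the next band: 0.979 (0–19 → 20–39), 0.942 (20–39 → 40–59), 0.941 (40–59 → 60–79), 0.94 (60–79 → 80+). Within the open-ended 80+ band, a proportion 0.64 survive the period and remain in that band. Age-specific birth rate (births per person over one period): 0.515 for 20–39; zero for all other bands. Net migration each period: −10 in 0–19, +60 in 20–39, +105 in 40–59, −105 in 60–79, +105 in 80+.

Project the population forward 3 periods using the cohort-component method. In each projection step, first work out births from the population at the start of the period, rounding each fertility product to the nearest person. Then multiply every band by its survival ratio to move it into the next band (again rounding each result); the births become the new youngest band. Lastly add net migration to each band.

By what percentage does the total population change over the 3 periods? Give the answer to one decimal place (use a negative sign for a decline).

-5.8

Call the bands 1 to 5, youngest first.
— Period 1 —
Births: 1230 × 0.515 = 633
Band 2: 1820 × 0.979 = 1782
Band 3: 1230 × 0.942 = 1159
Band 4: 2140 × 0.941 = 2014
Band 5: 1590 × 0.94 + 420 × 0.64 = 1495 + 269 = 1764
Net migration: Band 1 − 10 → 623; Band 2 + 60 → 1842; Band 3 + 105 → 1264; Band 4 − 105 → 1909; Band 5 + 105 → 1869
End of period: [623, 1842, 1264, 1909, 1869]
— Period 2 —
Births: 1842 × 0.515 = 949
Band 2: 623 × 0.979 = 610
Band 3: 1842 × 0.942 = 1735
Band 4: 1264 × 0.941 = 1189
Band 5: 1909 × 0.94 + 1869 × 0.64 = 1794 + 1196 = 2990
Net migration: Band 1 − 10 → 939; Band 2 + 60 → 670; Band 3 + 105 → 1840; Band 4 − 105 → 1084; Band 5 + 105 → 3095
End of period: [939, 670, 1840, 1084, 3095]
— Period 3 —
Births: 670 × 0.515 = 345
Band 2: 939 × 0.979 = 919
Band 3: 670 × 0.942 = 631
Band 4: 1840 × 0.941 = 1731
Band 5: 1084 × 0.94 + 3095 × 0.64 = 1019 + 1981 = 3000
Net migration: Band 1 − 10 → 335; Band 2 + 60 → 979; Band 3 + 105 → 736; Band 4 − 105 → 1626; Band 5 + 105 → 3105
End of period: [335, 979, 736, 1626, 3105]
Total: 7200 → 6781; change = -419; percentage change = -5.8%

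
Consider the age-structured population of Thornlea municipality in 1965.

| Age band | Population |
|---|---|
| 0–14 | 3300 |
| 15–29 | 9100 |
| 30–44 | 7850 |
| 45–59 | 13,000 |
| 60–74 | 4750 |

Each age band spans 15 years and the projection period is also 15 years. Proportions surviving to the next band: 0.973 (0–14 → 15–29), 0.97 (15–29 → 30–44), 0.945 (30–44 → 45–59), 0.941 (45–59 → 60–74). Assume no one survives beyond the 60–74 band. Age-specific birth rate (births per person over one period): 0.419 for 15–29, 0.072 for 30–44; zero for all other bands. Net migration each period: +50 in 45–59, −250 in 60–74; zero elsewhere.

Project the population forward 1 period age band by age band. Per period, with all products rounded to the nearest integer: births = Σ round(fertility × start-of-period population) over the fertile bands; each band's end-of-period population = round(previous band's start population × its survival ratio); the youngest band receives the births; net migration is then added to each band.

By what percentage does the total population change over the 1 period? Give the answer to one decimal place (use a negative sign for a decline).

-5.6

— Period 1 —
Births: 9100 × 0.419 = 3813 ; 7850 × 0.072 = 565 → 4378
15–29: 3300 × 0.973 = 3211
30–44: 9100 × 0.97 = 8827
45–59: 7850 × 0.945 = 7418
60–74: 13000 × 0.941 = 12233
Net migration: 45–59 + 50 → 7468; 60–74 − 250 → 11983
Population now: 0–14=4378, 15–29=3211, 30–44=8827, 45–59=7468, 60–74=11983
Total: 38000 → 35867; change = -2133; percentage change = -5.6%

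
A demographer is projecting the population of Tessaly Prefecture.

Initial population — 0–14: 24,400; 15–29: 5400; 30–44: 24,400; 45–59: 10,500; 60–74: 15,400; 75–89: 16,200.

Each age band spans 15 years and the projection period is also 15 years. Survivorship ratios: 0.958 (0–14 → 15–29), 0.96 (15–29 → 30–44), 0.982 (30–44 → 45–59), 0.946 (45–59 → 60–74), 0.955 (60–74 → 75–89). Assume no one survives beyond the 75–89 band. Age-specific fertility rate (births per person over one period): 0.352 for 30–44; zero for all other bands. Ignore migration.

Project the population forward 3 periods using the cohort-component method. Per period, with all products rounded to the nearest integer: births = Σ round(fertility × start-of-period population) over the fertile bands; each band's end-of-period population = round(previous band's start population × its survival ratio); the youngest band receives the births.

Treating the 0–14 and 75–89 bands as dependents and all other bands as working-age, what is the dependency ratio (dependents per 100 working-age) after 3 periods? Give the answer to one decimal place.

After projecting period 1:
Births: 24400 * 0.352 = 8589
15–29: 24400 * 0.958 = 23375
30–44: 5400 * 0.96 = 5184
45–59: 24400 * 0.982 = 23961
60–74: 10500 * 0.946 = 9933
75–89: 15400 * 0.955 = 14707
End of period: [8589, 23375, 5184, 23961, 9933, 14707]
After projecting period 2:
Births: 5184 * 0.352 = 1825
15–29: 8589 * 0.958 = 8228
30–44: 23375 * 0.96 = 22440
45–59: 5184 * 0.982 = 5091
60–74: 23961 * 0.946 = 22667
75–89: 9933 * 0.955 = 9486
End of period: [1825, 8228, 22440, 5091, 22667, 9486]
After projecting period 3:
Births: 22440 * 0.352 = 7899
15–29: 1825 * 0.958 = 1748
30–44: 8228 * 0.96 = 7899
45–59: 22440 * 0.982 = 22036
60–74: 5091 * 0.946 = 4816
75–89: 22667 * 0.955 = 21647
End of period: [7899, 1748, 7899, 22036, 4816, 21647]
Dependents (band 0–14 + band 75–89) = 7899 + 21647 = 29546; working-age = 36499; ratio = 29546/36499 × 100 = 81.0

81.0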